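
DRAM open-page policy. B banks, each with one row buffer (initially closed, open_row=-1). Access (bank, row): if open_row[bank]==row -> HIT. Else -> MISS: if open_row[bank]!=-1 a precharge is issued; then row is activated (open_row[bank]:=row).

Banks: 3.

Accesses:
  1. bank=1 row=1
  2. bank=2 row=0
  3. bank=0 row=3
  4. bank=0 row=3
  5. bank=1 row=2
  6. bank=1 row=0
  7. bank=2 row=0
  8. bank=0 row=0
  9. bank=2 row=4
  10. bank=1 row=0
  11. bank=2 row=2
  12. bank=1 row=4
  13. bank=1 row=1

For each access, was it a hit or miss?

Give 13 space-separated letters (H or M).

Acc 1: bank1 row1 -> MISS (open row1); precharges=0
Acc 2: bank2 row0 -> MISS (open row0); precharges=0
Acc 3: bank0 row3 -> MISS (open row3); precharges=0
Acc 4: bank0 row3 -> HIT
Acc 5: bank1 row2 -> MISS (open row2); precharges=1
Acc 6: bank1 row0 -> MISS (open row0); precharges=2
Acc 7: bank2 row0 -> HIT
Acc 8: bank0 row0 -> MISS (open row0); precharges=3
Acc 9: bank2 row4 -> MISS (open row4); precharges=4
Acc 10: bank1 row0 -> HIT
Acc 11: bank2 row2 -> MISS (open row2); precharges=5
Acc 12: bank1 row4 -> MISS (open row4); precharges=6
Acc 13: bank1 row1 -> MISS (open row1); precharges=7

Answer: M M M H M M H M M H M M M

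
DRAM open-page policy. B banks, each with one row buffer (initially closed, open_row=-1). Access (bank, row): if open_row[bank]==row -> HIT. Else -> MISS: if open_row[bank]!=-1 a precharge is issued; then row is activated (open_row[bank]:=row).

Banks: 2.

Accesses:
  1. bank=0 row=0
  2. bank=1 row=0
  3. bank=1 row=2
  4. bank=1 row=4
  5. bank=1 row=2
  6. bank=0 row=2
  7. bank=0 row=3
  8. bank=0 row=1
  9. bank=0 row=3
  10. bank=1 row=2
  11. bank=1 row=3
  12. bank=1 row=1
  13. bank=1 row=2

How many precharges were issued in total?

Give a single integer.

Answer: 10

Derivation:
Acc 1: bank0 row0 -> MISS (open row0); precharges=0
Acc 2: bank1 row0 -> MISS (open row0); precharges=0
Acc 3: bank1 row2 -> MISS (open row2); precharges=1
Acc 4: bank1 row4 -> MISS (open row4); precharges=2
Acc 5: bank1 row2 -> MISS (open row2); precharges=3
Acc 6: bank0 row2 -> MISS (open row2); precharges=4
Acc 7: bank0 row3 -> MISS (open row3); precharges=5
Acc 8: bank0 row1 -> MISS (open row1); precharges=6
Acc 9: bank0 row3 -> MISS (open row3); precharges=7
Acc 10: bank1 row2 -> HIT
Acc 11: bank1 row3 -> MISS (open row3); precharges=8
Acc 12: bank1 row1 -> MISS (open row1); precharges=9
Acc 13: bank1 row2 -> MISS (open row2); precharges=10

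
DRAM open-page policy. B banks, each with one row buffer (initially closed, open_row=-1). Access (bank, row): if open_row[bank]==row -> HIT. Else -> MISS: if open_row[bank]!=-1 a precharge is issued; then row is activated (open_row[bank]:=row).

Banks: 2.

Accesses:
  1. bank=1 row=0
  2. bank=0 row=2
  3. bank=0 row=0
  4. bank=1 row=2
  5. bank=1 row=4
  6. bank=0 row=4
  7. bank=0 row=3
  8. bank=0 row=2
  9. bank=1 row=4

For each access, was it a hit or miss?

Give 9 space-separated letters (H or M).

Acc 1: bank1 row0 -> MISS (open row0); precharges=0
Acc 2: bank0 row2 -> MISS (open row2); precharges=0
Acc 3: bank0 row0 -> MISS (open row0); precharges=1
Acc 4: bank1 row2 -> MISS (open row2); precharges=2
Acc 5: bank1 row4 -> MISS (open row4); precharges=3
Acc 6: bank0 row4 -> MISS (open row4); precharges=4
Acc 7: bank0 row3 -> MISS (open row3); precharges=5
Acc 8: bank0 row2 -> MISS (open row2); precharges=6
Acc 9: bank1 row4 -> HIT

Answer: M M M M M M M M H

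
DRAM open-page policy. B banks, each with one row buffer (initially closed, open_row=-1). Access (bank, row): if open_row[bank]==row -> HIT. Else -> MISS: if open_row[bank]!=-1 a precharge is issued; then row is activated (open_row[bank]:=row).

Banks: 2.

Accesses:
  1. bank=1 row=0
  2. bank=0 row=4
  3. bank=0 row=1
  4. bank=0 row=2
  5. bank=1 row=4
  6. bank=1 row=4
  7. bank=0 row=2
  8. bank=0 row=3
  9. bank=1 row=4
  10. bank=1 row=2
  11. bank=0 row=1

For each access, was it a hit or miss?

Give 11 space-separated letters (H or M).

Acc 1: bank1 row0 -> MISS (open row0); precharges=0
Acc 2: bank0 row4 -> MISS (open row4); precharges=0
Acc 3: bank0 row1 -> MISS (open row1); precharges=1
Acc 4: bank0 row2 -> MISS (open row2); precharges=2
Acc 5: bank1 row4 -> MISS (open row4); precharges=3
Acc 6: bank1 row4 -> HIT
Acc 7: bank0 row2 -> HIT
Acc 8: bank0 row3 -> MISS (open row3); precharges=4
Acc 9: bank1 row4 -> HIT
Acc 10: bank1 row2 -> MISS (open row2); precharges=5
Acc 11: bank0 row1 -> MISS (open row1); precharges=6

Answer: M M M M M H H M H M M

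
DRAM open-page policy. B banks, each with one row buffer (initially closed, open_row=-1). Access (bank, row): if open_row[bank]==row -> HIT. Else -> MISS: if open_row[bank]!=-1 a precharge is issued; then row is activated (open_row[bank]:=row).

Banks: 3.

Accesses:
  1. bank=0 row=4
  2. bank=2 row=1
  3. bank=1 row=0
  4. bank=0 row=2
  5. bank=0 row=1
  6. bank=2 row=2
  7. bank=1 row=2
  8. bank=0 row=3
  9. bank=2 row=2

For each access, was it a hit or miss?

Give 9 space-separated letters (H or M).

Acc 1: bank0 row4 -> MISS (open row4); precharges=0
Acc 2: bank2 row1 -> MISS (open row1); precharges=0
Acc 3: bank1 row0 -> MISS (open row0); precharges=0
Acc 4: bank0 row2 -> MISS (open row2); precharges=1
Acc 5: bank0 row1 -> MISS (open row1); precharges=2
Acc 6: bank2 row2 -> MISS (open row2); precharges=3
Acc 7: bank1 row2 -> MISS (open row2); precharges=4
Acc 8: bank0 row3 -> MISS (open row3); precharges=5
Acc 9: bank2 row2 -> HIT

Answer: M M M M M M M M H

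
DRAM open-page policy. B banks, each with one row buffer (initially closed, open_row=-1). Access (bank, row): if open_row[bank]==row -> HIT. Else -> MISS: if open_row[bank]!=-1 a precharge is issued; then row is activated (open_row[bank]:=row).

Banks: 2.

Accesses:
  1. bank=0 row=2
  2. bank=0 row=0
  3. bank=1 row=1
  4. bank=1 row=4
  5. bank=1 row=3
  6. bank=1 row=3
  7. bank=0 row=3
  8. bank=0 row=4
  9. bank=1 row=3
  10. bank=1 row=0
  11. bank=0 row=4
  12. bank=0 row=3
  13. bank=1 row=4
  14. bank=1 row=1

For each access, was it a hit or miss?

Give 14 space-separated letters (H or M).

Acc 1: bank0 row2 -> MISS (open row2); precharges=0
Acc 2: bank0 row0 -> MISS (open row0); precharges=1
Acc 3: bank1 row1 -> MISS (open row1); precharges=1
Acc 4: bank1 row4 -> MISS (open row4); precharges=2
Acc 5: bank1 row3 -> MISS (open row3); precharges=3
Acc 6: bank1 row3 -> HIT
Acc 7: bank0 row3 -> MISS (open row3); precharges=4
Acc 8: bank0 row4 -> MISS (open row4); precharges=5
Acc 9: bank1 row3 -> HIT
Acc 10: bank1 row0 -> MISS (open row0); precharges=6
Acc 11: bank0 row4 -> HIT
Acc 12: bank0 row3 -> MISS (open row3); precharges=7
Acc 13: bank1 row4 -> MISS (open row4); precharges=8
Acc 14: bank1 row1 -> MISS (open row1); precharges=9

Answer: M M M M M H M M H M H M M M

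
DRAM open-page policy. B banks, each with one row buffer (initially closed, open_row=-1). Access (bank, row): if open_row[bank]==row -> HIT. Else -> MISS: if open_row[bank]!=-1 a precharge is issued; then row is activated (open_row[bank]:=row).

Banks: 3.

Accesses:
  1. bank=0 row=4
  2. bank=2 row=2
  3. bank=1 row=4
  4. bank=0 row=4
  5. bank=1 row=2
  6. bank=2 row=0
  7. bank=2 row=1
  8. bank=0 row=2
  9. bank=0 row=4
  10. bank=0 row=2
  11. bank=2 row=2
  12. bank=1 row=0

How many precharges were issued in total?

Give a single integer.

Answer: 8

Derivation:
Acc 1: bank0 row4 -> MISS (open row4); precharges=0
Acc 2: bank2 row2 -> MISS (open row2); precharges=0
Acc 3: bank1 row4 -> MISS (open row4); precharges=0
Acc 4: bank0 row4 -> HIT
Acc 5: bank1 row2 -> MISS (open row2); precharges=1
Acc 6: bank2 row0 -> MISS (open row0); precharges=2
Acc 7: bank2 row1 -> MISS (open row1); precharges=3
Acc 8: bank0 row2 -> MISS (open row2); precharges=4
Acc 9: bank0 row4 -> MISS (open row4); precharges=5
Acc 10: bank0 row2 -> MISS (open row2); precharges=6
Acc 11: bank2 row2 -> MISS (open row2); precharges=7
Acc 12: bank1 row0 -> MISS (open row0); precharges=8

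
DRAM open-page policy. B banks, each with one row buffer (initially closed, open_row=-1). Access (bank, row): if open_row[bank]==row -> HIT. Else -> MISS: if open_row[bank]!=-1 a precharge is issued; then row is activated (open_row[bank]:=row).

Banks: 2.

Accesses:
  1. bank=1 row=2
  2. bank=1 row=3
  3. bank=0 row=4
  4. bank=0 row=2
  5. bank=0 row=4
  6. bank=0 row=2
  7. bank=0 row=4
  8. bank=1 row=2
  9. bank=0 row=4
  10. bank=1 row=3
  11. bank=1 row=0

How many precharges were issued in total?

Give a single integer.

Answer: 8

Derivation:
Acc 1: bank1 row2 -> MISS (open row2); precharges=0
Acc 2: bank1 row3 -> MISS (open row3); precharges=1
Acc 3: bank0 row4 -> MISS (open row4); precharges=1
Acc 4: bank0 row2 -> MISS (open row2); precharges=2
Acc 5: bank0 row4 -> MISS (open row4); precharges=3
Acc 6: bank0 row2 -> MISS (open row2); precharges=4
Acc 7: bank0 row4 -> MISS (open row4); precharges=5
Acc 8: bank1 row2 -> MISS (open row2); precharges=6
Acc 9: bank0 row4 -> HIT
Acc 10: bank1 row3 -> MISS (open row3); precharges=7
Acc 11: bank1 row0 -> MISS (open row0); precharges=8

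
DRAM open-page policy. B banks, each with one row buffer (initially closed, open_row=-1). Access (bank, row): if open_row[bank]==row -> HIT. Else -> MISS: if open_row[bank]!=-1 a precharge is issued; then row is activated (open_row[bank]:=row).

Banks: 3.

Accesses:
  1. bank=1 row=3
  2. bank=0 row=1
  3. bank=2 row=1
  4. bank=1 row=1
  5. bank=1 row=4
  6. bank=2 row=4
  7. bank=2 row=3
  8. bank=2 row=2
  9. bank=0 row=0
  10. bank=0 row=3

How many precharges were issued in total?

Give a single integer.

Answer: 7

Derivation:
Acc 1: bank1 row3 -> MISS (open row3); precharges=0
Acc 2: bank0 row1 -> MISS (open row1); precharges=0
Acc 3: bank2 row1 -> MISS (open row1); precharges=0
Acc 4: bank1 row1 -> MISS (open row1); precharges=1
Acc 5: bank1 row4 -> MISS (open row4); precharges=2
Acc 6: bank2 row4 -> MISS (open row4); precharges=3
Acc 7: bank2 row3 -> MISS (open row3); precharges=4
Acc 8: bank2 row2 -> MISS (open row2); precharges=5
Acc 9: bank0 row0 -> MISS (open row0); precharges=6
Acc 10: bank0 row3 -> MISS (open row3); precharges=7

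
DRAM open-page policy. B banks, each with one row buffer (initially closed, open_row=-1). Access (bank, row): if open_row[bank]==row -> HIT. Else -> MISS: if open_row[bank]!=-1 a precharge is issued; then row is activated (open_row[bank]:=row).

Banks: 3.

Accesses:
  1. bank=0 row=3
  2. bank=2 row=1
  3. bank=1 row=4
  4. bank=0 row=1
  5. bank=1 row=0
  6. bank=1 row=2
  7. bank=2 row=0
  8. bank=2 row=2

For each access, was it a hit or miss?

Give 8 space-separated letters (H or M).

Acc 1: bank0 row3 -> MISS (open row3); precharges=0
Acc 2: bank2 row1 -> MISS (open row1); precharges=0
Acc 3: bank1 row4 -> MISS (open row4); precharges=0
Acc 4: bank0 row1 -> MISS (open row1); precharges=1
Acc 5: bank1 row0 -> MISS (open row0); precharges=2
Acc 6: bank1 row2 -> MISS (open row2); precharges=3
Acc 7: bank2 row0 -> MISS (open row0); precharges=4
Acc 8: bank2 row2 -> MISS (open row2); precharges=5

Answer: M M M M M M M M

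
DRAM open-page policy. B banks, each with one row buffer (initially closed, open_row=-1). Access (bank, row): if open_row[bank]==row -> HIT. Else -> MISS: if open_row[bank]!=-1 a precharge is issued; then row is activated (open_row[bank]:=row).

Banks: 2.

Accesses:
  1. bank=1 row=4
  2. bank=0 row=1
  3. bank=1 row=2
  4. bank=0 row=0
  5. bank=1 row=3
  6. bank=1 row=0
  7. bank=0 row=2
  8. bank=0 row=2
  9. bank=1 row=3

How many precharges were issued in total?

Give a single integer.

Answer: 6

Derivation:
Acc 1: bank1 row4 -> MISS (open row4); precharges=0
Acc 2: bank0 row1 -> MISS (open row1); precharges=0
Acc 3: bank1 row2 -> MISS (open row2); precharges=1
Acc 4: bank0 row0 -> MISS (open row0); precharges=2
Acc 5: bank1 row3 -> MISS (open row3); precharges=3
Acc 6: bank1 row0 -> MISS (open row0); precharges=4
Acc 7: bank0 row2 -> MISS (open row2); precharges=5
Acc 8: bank0 row2 -> HIT
Acc 9: bank1 row3 -> MISS (open row3); precharges=6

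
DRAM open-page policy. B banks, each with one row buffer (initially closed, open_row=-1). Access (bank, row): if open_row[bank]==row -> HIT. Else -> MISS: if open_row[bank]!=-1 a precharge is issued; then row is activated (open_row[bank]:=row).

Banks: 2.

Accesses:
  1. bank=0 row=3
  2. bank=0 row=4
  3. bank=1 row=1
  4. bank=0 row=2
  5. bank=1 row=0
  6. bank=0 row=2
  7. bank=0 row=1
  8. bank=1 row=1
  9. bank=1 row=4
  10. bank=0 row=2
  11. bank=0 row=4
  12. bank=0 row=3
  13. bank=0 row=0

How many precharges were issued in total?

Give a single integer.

Answer: 10

Derivation:
Acc 1: bank0 row3 -> MISS (open row3); precharges=0
Acc 2: bank0 row4 -> MISS (open row4); precharges=1
Acc 3: bank1 row1 -> MISS (open row1); precharges=1
Acc 4: bank0 row2 -> MISS (open row2); precharges=2
Acc 5: bank1 row0 -> MISS (open row0); precharges=3
Acc 6: bank0 row2 -> HIT
Acc 7: bank0 row1 -> MISS (open row1); precharges=4
Acc 8: bank1 row1 -> MISS (open row1); precharges=5
Acc 9: bank1 row4 -> MISS (open row4); precharges=6
Acc 10: bank0 row2 -> MISS (open row2); precharges=7
Acc 11: bank0 row4 -> MISS (open row4); precharges=8
Acc 12: bank0 row3 -> MISS (open row3); precharges=9
Acc 13: bank0 row0 -> MISS (open row0); precharges=10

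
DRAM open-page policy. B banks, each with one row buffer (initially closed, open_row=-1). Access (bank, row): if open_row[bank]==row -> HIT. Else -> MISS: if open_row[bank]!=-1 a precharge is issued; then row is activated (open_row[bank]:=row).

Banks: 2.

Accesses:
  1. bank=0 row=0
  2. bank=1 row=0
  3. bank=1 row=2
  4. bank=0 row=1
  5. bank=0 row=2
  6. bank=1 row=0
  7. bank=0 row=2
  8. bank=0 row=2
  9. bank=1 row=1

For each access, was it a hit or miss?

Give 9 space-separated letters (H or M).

Acc 1: bank0 row0 -> MISS (open row0); precharges=0
Acc 2: bank1 row0 -> MISS (open row0); precharges=0
Acc 3: bank1 row2 -> MISS (open row2); precharges=1
Acc 4: bank0 row1 -> MISS (open row1); precharges=2
Acc 5: bank0 row2 -> MISS (open row2); precharges=3
Acc 6: bank1 row0 -> MISS (open row0); precharges=4
Acc 7: bank0 row2 -> HIT
Acc 8: bank0 row2 -> HIT
Acc 9: bank1 row1 -> MISS (open row1); precharges=5

Answer: M M M M M M H H M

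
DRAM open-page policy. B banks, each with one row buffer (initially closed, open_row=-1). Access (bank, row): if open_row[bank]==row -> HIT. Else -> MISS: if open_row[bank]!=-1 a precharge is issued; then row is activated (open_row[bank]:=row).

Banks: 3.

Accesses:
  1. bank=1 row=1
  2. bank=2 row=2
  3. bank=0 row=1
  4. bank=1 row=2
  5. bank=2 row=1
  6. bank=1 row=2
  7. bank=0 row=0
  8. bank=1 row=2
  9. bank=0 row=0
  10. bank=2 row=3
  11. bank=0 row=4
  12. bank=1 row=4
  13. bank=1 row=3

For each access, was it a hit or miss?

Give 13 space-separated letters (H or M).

Answer: M M M M M H M H H M M M M

Derivation:
Acc 1: bank1 row1 -> MISS (open row1); precharges=0
Acc 2: bank2 row2 -> MISS (open row2); precharges=0
Acc 3: bank0 row1 -> MISS (open row1); precharges=0
Acc 4: bank1 row2 -> MISS (open row2); precharges=1
Acc 5: bank2 row1 -> MISS (open row1); precharges=2
Acc 6: bank1 row2 -> HIT
Acc 7: bank0 row0 -> MISS (open row0); precharges=3
Acc 8: bank1 row2 -> HIT
Acc 9: bank0 row0 -> HIT
Acc 10: bank2 row3 -> MISS (open row3); precharges=4
Acc 11: bank0 row4 -> MISS (open row4); precharges=5
Acc 12: bank1 row4 -> MISS (open row4); precharges=6
Acc 13: bank1 row3 -> MISS (open row3); precharges=7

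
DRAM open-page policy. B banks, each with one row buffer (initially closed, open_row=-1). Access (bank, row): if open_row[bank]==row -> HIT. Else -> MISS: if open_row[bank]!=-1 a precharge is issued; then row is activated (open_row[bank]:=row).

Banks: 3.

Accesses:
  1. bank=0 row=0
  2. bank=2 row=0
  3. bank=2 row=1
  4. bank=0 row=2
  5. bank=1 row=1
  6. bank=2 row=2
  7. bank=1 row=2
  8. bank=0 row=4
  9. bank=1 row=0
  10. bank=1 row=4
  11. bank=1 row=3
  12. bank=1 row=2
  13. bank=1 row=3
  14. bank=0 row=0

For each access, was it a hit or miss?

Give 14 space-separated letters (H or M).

Acc 1: bank0 row0 -> MISS (open row0); precharges=0
Acc 2: bank2 row0 -> MISS (open row0); precharges=0
Acc 3: bank2 row1 -> MISS (open row1); precharges=1
Acc 4: bank0 row2 -> MISS (open row2); precharges=2
Acc 5: bank1 row1 -> MISS (open row1); precharges=2
Acc 6: bank2 row2 -> MISS (open row2); precharges=3
Acc 7: bank1 row2 -> MISS (open row2); precharges=4
Acc 8: bank0 row4 -> MISS (open row4); precharges=5
Acc 9: bank1 row0 -> MISS (open row0); precharges=6
Acc 10: bank1 row4 -> MISS (open row4); precharges=7
Acc 11: bank1 row3 -> MISS (open row3); precharges=8
Acc 12: bank1 row2 -> MISS (open row2); precharges=9
Acc 13: bank1 row3 -> MISS (open row3); precharges=10
Acc 14: bank0 row0 -> MISS (open row0); precharges=11

Answer: M M M M M M M M M M M M M M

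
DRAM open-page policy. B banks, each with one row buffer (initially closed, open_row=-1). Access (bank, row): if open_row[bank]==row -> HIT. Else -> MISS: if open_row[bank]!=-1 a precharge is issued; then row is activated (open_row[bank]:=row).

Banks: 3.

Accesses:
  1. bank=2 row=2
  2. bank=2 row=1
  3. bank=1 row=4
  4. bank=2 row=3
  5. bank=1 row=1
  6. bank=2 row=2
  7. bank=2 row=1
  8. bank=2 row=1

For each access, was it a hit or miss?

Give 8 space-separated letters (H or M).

Acc 1: bank2 row2 -> MISS (open row2); precharges=0
Acc 2: bank2 row1 -> MISS (open row1); precharges=1
Acc 3: bank1 row4 -> MISS (open row4); precharges=1
Acc 4: bank2 row3 -> MISS (open row3); precharges=2
Acc 5: bank1 row1 -> MISS (open row1); precharges=3
Acc 6: bank2 row2 -> MISS (open row2); precharges=4
Acc 7: bank2 row1 -> MISS (open row1); precharges=5
Acc 8: bank2 row1 -> HIT

Answer: M M M M M M M H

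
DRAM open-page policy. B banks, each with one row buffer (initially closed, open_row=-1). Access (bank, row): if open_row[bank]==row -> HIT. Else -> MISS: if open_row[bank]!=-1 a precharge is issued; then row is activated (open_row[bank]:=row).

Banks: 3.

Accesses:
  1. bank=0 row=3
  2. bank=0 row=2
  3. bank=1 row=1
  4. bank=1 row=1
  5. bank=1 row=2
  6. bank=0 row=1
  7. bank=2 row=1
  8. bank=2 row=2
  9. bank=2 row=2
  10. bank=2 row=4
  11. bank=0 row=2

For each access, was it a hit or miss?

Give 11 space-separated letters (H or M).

Answer: M M M H M M M M H M M

Derivation:
Acc 1: bank0 row3 -> MISS (open row3); precharges=0
Acc 2: bank0 row2 -> MISS (open row2); precharges=1
Acc 3: bank1 row1 -> MISS (open row1); precharges=1
Acc 4: bank1 row1 -> HIT
Acc 5: bank1 row2 -> MISS (open row2); precharges=2
Acc 6: bank0 row1 -> MISS (open row1); precharges=3
Acc 7: bank2 row1 -> MISS (open row1); precharges=3
Acc 8: bank2 row2 -> MISS (open row2); precharges=4
Acc 9: bank2 row2 -> HIT
Acc 10: bank2 row4 -> MISS (open row4); precharges=5
Acc 11: bank0 row2 -> MISS (open row2); precharges=6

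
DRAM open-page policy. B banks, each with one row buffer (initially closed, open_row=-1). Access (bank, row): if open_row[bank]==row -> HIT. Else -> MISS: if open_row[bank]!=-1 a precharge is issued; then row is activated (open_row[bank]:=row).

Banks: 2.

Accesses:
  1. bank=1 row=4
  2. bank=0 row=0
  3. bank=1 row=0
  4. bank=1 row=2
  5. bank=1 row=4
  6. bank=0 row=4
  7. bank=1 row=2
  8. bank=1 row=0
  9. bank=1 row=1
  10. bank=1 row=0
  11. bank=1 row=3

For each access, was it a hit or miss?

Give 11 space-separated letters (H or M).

Answer: M M M M M M M M M M M

Derivation:
Acc 1: bank1 row4 -> MISS (open row4); precharges=0
Acc 2: bank0 row0 -> MISS (open row0); precharges=0
Acc 3: bank1 row0 -> MISS (open row0); precharges=1
Acc 4: bank1 row2 -> MISS (open row2); precharges=2
Acc 5: bank1 row4 -> MISS (open row4); precharges=3
Acc 6: bank0 row4 -> MISS (open row4); precharges=4
Acc 7: bank1 row2 -> MISS (open row2); precharges=5
Acc 8: bank1 row0 -> MISS (open row0); precharges=6
Acc 9: bank1 row1 -> MISS (open row1); precharges=7
Acc 10: bank1 row0 -> MISS (open row0); precharges=8
Acc 11: bank1 row3 -> MISS (open row3); precharges=9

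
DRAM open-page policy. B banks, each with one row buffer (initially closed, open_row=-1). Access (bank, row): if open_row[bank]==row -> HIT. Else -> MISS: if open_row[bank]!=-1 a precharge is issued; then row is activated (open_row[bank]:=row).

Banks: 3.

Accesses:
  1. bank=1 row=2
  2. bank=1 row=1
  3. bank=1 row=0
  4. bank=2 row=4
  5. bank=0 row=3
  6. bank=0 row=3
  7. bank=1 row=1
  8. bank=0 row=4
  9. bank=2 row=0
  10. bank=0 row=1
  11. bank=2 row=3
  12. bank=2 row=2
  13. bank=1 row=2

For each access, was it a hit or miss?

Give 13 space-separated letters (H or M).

Answer: M M M M M H M M M M M M M

Derivation:
Acc 1: bank1 row2 -> MISS (open row2); precharges=0
Acc 2: bank1 row1 -> MISS (open row1); precharges=1
Acc 3: bank1 row0 -> MISS (open row0); precharges=2
Acc 4: bank2 row4 -> MISS (open row4); precharges=2
Acc 5: bank0 row3 -> MISS (open row3); precharges=2
Acc 6: bank0 row3 -> HIT
Acc 7: bank1 row1 -> MISS (open row1); precharges=3
Acc 8: bank0 row4 -> MISS (open row4); precharges=4
Acc 9: bank2 row0 -> MISS (open row0); precharges=5
Acc 10: bank0 row1 -> MISS (open row1); precharges=6
Acc 11: bank2 row3 -> MISS (open row3); precharges=7
Acc 12: bank2 row2 -> MISS (open row2); precharges=8
Acc 13: bank1 row2 -> MISS (open row2); precharges=9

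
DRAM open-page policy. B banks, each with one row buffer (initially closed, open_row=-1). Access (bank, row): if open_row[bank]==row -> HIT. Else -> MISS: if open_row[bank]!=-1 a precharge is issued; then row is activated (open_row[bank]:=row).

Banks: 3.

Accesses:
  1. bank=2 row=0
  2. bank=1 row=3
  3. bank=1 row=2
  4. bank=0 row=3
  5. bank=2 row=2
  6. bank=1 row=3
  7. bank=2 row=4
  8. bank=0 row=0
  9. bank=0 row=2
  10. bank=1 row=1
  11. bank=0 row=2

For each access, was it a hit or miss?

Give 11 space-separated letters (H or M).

Answer: M M M M M M M M M M H

Derivation:
Acc 1: bank2 row0 -> MISS (open row0); precharges=0
Acc 2: bank1 row3 -> MISS (open row3); precharges=0
Acc 3: bank1 row2 -> MISS (open row2); precharges=1
Acc 4: bank0 row3 -> MISS (open row3); precharges=1
Acc 5: bank2 row2 -> MISS (open row2); precharges=2
Acc 6: bank1 row3 -> MISS (open row3); precharges=3
Acc 7: bank2 row4 -> MISS (open row4); precharges=4
Acc 8: bank0 row0 -> MISS (open row0); precharges=5
Acc 9: bank0 row2 -> MISS (open row2); precharges=6
Acc 10: bank1 row1 -> MISS (open row1); precharges=7
Acc 11: bank0 row2 -> HIT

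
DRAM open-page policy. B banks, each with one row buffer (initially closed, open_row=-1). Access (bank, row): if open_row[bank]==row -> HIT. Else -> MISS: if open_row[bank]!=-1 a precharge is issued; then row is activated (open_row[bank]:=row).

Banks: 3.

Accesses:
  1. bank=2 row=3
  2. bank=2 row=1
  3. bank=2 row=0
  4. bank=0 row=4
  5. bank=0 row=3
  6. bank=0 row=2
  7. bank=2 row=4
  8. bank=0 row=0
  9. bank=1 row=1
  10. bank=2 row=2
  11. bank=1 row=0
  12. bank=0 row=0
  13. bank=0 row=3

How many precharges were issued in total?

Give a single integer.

Answer: 9

Derivation:
Acc 1: bank2 row3 -> MISS (open row3); precharges=0
Acc 2: bank2 row1 -> MISS (open row1); precharges=1
Acc 3: bank2 row0 -> MISS (open row0); precharges=2
Acc 4: bank0 row4 -> MISS (open row4); precharges=2
Acc 5: bank0 row3 -> MISS (open row3); precharges=3
Acc 6: bank0 row2 -> MISS (open row2); precharges=4
Acc 7: bank2 row4 -> MISS (open row4); precharges=5
Acc 8: bank0 row0 -> MISS (open row0); precharges=6
Acc 9: bank1 row1 -> MISS (open row1); precharges=6
Acc 10: bank2 row2 -> MISS (open row2); precharges=7
Acc 11: bank1 row0 -> MISS (open row0); precharges=8
Acc 12: bank0 row0 -> HIT
Acc 13: bank0 row3 -> MISS (open row3); precharges=9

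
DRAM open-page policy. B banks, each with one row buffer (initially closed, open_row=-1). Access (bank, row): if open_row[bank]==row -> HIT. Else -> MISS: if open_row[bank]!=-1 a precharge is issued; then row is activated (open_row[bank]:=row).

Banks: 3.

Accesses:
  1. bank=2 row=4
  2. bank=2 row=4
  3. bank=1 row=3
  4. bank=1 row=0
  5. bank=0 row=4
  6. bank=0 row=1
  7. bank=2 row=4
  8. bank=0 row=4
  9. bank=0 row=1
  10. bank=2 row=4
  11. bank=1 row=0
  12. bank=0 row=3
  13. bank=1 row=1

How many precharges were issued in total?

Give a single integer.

Answer: 6

Derivation:
Acc 1: bank2 row4 -> MISS (open row4); precharges=0
Acc 2: bank2 row4 -> HIT
Acc 3: bank1 row3 -> MISS (open row3); precharges=0
Acc 4: bank1 row0 -> MISS (open row0); precharges=1
Acc 5: bank0 row4 -> MISS (open row4); precharges=1
Acc 6: bank0 row1 -> MISS (open row1); precharges=2
Acc 7: bank2 row4 -> HIT
Acc 8: bank0 row4 -> MISS (open row4); precharges=3
Acc 9: bank0 row1 -> MISS (open row1); precharges=4
Acc 10: bank2 row4 -> HIT
Acc 11: bank1 row0 -> HIT
Acc 12: bank0 row3 -> MISS (open row3); precharges=5
Acc 13: bank1 row1 -> MISS (open row1); precharges=6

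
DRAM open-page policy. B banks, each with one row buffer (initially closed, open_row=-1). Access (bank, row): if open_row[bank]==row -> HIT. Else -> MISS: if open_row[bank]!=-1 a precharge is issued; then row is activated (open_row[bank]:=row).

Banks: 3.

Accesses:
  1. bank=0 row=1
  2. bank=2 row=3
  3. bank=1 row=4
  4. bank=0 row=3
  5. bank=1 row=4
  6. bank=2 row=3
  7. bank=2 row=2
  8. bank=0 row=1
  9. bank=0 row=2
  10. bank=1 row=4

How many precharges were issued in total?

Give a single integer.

Answer: 4

Derivation:
Acc 1: bank0 row1 -> MISS (open row1); precharges=0
Acc 2: bank2 row3 -> MISS (open row3); precharges=0
Acc 3: bank1 row4 -> MISS (open row4); precharges=0
Acc 4: bank0 row3 -> MISS (open row3); precharges=1
Acc 5: bank1 row4 -> HIT
Acc 6: bank2 row3 -> HIT
Acc 7: bank2 row2 -> MISS (open row2); precharges=2
Acc 8: bank0 row1 -> MISS (open row1); precharges=3
Acc 9: bank0 row2 -> MISS (open row2); precharges=4
Acc 10: bank1 row4 -> HIT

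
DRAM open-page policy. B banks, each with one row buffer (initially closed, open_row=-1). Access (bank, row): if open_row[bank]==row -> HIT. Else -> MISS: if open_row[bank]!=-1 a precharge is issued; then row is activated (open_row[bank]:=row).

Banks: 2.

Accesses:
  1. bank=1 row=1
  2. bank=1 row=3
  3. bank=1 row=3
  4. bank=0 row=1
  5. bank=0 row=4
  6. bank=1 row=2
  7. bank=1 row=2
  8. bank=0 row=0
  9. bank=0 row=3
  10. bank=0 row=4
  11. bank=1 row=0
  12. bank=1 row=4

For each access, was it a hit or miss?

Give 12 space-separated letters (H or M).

Answer: M M H M M M H M M M M M

Derivation:
Acc 1: bank1 row1 -> MISS (open row1); precharges=0
Acc 2: bank1 row3 -> MISS (open row3); precharges=1
Acc 3: bank1 row3 -> HIT
Acc 4: bank0 row1 -> MISS (open row1); precharges=1
Acc 5: bank0 row4 -> MISS (open row4); precharges=2
Acc 6: bank1 row2 -> MISS (open row2); precharges=3
Acc 7: bank1 row2 -> HIT
Acc 8: bank0 row0 -> MISS (open row0); precharges=4
Acc 9: bank0 row3 -> MISS (open row3); precharges=5
Acc 10: bank0 row4 -> MISS (open row4); precharges=6
Acc 11: bank1 row0 -> MISS (open row0); precharges=7
Acc 12: bank1 row4 -> MISS (open row4); precharges=8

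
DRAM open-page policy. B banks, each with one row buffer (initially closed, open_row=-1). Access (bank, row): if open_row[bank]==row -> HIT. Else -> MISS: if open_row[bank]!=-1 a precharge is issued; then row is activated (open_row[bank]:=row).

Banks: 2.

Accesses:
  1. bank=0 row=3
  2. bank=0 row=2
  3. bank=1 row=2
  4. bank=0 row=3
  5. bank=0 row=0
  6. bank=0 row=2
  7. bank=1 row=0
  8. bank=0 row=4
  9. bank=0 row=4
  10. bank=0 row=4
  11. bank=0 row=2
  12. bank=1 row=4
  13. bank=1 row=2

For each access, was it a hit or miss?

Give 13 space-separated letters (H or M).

Acc 1: bank0 row3 -> MISS (open row3); precharges=0
Acc 2: bank0 row2 -> MISS (open row2); precharges=1
Acc 3: bank1 row2 -> MISS (open row2); precharges=1
Acc 4: bank0 row3 -> MISS (open row3); precharges=2
Acc 5: bank0 row0 -> MISS (open row0); precharges=3
Acc 6: bank0 row2 -> MISS (open row2); precharges=4
Acc 7: bank1 row0 -> MISS (open row0); precharges=5
Acc 8: bank0 row4 -> MISS (open row4); precharges=6
Acc 9: bank0 row4 -> HIT
Acc 10: bank0 row4 -> HIT
Acc 11: bank0 row2 -> MISS (open row2); precharges=7
Acc 12: bank1 row4 -> MISS (open row4); precharges=8
Acc 13: bank1 row2 -> MISS (open row2); precharges=9

Answer: M M M M M M M M H H M M M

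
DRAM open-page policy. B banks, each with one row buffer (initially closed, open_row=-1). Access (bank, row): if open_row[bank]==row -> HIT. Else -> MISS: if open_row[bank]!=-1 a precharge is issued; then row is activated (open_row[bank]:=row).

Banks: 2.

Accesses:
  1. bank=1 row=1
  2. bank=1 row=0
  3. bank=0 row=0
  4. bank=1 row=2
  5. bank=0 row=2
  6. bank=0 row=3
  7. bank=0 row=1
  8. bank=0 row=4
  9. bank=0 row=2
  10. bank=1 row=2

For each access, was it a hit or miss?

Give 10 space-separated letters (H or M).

Acc 1: bank1 row1 -> MISS (open row1); precharges=0
Acc 2: bank1 row0 -> MISS (open row0); precharges=1
Acc 3: bank0 row0 -> MISS (open row0); precharges=1
Acc 4: bank1 row2 -> MISS (open row2); precharges=2
Acc 5: bank0 row2 -> MISS (open row2); precharges=3
Acc 6: bank0 row3 -> MISS (open row3); precharges=4
Acc 7: bank0 row1 -> MISS (open row1); precharges=5
Acc 8: bank0 row4 -> MISS (open row4); precharges=6
Acc 9: bank0 row2 -> MISS (open row2); precharges=7
Acc 10: bank1 row2 -> HIT

Answer: M M M M M M M M M H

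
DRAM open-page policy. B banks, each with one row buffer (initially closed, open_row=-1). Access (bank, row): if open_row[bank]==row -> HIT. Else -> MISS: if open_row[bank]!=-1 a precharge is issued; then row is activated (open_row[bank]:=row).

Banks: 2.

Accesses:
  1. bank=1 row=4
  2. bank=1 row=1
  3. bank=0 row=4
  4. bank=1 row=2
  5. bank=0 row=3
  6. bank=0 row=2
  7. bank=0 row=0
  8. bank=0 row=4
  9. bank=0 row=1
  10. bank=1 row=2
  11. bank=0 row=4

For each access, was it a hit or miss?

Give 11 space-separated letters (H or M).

Answer: M M M M M M M M M H M

Derivation:
Acc 1: bank1 row4 -> MISS (open row4); precharges=0
Acc 2: bank1 row1 -> MISS (open row1); precharges=1
Acc 3: bank0 row4 -> MISS (open row4); precharges=1
Acc 4: bank1 row2 -> MISS (open row2); precharges=2
Acc 5: bank0 row3 -> MISS (open row3); precharges=3
Acc 6: bank0 row2 -> MISS (open row2); precharges=4
Acc 7: bank0 row0 -> MISS (open row0); precharges=5
Acc 8: bank0 row4 -> MISS (open row4); precharges=6
Acc 9: bank0 row1 -> MISS (open row1); precharges=7
Acc 10: bank1 row2 -> HIT
Acc 11: bank0 row4 -> MISS (open row4); precharges=8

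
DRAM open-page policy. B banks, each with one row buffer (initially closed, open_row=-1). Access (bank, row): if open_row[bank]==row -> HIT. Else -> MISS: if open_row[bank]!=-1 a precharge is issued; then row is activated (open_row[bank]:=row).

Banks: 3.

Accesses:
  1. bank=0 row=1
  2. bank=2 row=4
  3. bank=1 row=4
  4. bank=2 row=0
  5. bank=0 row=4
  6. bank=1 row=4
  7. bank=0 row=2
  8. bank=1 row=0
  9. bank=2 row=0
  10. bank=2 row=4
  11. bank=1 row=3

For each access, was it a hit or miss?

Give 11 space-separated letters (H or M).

Acc 1: bank0 row1 -> MISS (open row1); precharges=0
Acc 2: bank2 row4 -> MISS (open row4); precharges=0
Acc 3: bank1 row4 -> MISS (open row4); precharges=0
Acc 4: bank2 row0 -> MISS (open row0); precharges=1
Acc 5: bank0 row4 -> MISS (open row4); precharges=2
Acc 6: bank1 row4 -> HIT
Acc 7: bank0 row2 -> MISS (open row2); precharges=3
Acc 8: bank1 row0 -> MISS (open row0); precharges=4
Acc 9: bank2 row0 -> HIT
Acc 10: bank2 row4 -> MISS (open row4); precharges=5
Acc 11: bank1 row3 -> MISS (open row3); precharges=6

Answer: M M M M M H M M H M M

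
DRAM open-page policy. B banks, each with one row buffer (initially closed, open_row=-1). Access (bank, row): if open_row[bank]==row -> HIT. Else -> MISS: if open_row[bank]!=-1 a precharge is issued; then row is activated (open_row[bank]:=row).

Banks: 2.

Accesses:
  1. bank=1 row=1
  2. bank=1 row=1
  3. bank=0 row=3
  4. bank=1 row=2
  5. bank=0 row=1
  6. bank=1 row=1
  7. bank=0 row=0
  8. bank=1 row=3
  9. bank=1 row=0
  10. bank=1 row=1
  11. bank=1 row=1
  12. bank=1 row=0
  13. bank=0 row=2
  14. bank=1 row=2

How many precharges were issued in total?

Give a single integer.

Answer: 10

Derivation:
Acc 1: bank1 row1 -> MISS (open row1); precharges=0
Acc 2: bank1 row1 -> HIT
Acc 3: bank0 row3 -> MISS (open row3); precharges=0
Acc 4: bank1 row2 -> MISS (open row2); precharges=1
Acc 5: bank0 row1 -> MISS (open row1); precharges=2
Acc 6: bank1 row1 -> MISS (open row1); precharges=3
Acc 7: bank0 row0 -> MISS (open row0); precharges=4
Acc 8: bank1 row3 -> MISS (open row3); precharges=5
Acc 9: bank1 row0 -> MISS (open row0); precharges=6
Acc 10: bank1 row1 -> MISS (open row1); precharges=7
Acc 11: bank1 row1 -> HIT
Acc 12: bank1 row0 -> MISS (open row0); precharges=8
Acc 13: bank0 row2 -> MISS (open row2); precharges=9
Acc 14: bank1 row2 -> MISS (open row2); precharges=10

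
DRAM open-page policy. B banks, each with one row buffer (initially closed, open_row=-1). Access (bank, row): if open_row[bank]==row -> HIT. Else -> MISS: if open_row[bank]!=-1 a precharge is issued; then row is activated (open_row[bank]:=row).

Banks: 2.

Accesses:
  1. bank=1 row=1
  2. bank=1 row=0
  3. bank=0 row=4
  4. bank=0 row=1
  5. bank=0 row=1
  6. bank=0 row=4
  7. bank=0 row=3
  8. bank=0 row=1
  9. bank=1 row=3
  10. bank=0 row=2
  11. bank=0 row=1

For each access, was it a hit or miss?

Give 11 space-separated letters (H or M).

Acc 1: bank1 row1 -> MISS (open row1); precharges=0
Acc 2: bank1 row0 -> MISS (open row0); precharges=1
Acc 3: bank0 row4 -> MISS (open row4); precharges=1
Acc 4: bank0 row1 -> MISS (open row1); precharges=2
Acc 5: bank0 row1 -> HIT
Acc 6: bank0 row4 -> MISS (open row4); precharges=3
Acc 7: bank0 row3 -> MISS (open row3); precharges=4
Acc 8: bank0 row1 -> MISS (open row1); precharges=5
Acc 9: bank1 row3 -> MISS (open row3); precharges=6
Acc 10: bank0 row2 -> MISS (open row2); precharges=7
Acc 11: bank0 row1 -> MISS (open row1); precharges=8

Answer: M M M M H M M M M M M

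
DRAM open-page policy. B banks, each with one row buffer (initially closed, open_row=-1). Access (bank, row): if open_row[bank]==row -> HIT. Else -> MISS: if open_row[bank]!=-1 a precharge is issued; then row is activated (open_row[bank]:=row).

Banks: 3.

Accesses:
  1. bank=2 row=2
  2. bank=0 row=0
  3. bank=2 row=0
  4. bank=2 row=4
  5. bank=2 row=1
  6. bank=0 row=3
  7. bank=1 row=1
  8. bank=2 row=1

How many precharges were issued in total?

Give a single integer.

Answer: 4

Derivation:
Acc 1: bank2 row2 -> MISS (open row2); precharges=0
Acc 2: bank0 row0 -> MISS (open row0); precharges=0
Acc 3: bank2 row0 -> MISS (open row0); precharges=1
Acc 4: bank2 row4 -> MISS (open row4); precharges=2
Acc 5: bank2 row1 -> MISS (open row1); precharges=3
Acc 6: bank0 row3 -> MISS (open row3); precharges=4
Acc 7: bank1 row1 -> MISS (open row1); precharges=4
Acc 8: bank2 row1 -> HIT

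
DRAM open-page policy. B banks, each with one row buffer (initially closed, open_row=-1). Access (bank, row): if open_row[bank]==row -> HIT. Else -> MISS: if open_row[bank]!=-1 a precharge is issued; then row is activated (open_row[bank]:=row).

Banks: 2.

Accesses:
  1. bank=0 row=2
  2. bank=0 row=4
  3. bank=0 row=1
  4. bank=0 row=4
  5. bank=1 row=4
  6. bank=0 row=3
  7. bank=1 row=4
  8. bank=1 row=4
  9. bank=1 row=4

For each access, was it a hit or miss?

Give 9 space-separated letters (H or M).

Answer: M M M M M M H H H

Derivation:
Acc 1: bank0 row2 -> MISS (open row2); precharges=0
Acc 2: bank0 row4 -> MISS (open row4); precharges=1
Acc 3: bank0 row1 -> MISS (open row1); precharges=2
Acc 4: bank0 row4 -> MISS (open row4); precharges=3
Acc 5: bank1 row4 -> MISS (open row4); precharges=3
Acc 6: bank0 row3 -> MISS (open row3); precharges=4
Acc 7: bank1 row4 -> HIT
Acc 8: bank1 row4 -> HIT
Acc 9: bank1 row4 -> HIT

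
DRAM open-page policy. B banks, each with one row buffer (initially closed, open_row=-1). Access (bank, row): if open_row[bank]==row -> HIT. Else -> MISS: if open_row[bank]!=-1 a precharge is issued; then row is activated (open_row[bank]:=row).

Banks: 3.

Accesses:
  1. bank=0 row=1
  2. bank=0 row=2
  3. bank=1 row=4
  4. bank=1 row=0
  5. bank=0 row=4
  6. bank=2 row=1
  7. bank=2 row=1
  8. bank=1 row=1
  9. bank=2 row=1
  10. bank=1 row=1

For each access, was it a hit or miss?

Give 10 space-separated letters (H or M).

Answer: M M M M M M H M H H

Derivation:
Acc 1: bank0 row1 -> MISS (open row1); precharges=0
Acc 2: bank0 row2 -> MISS (open row2); precharges=1
Acc 3: bank1 row4 -> MISS (open row4); precharges=1
Acc 4: bank1 row0 -> MISS (open row0); precharges=2
Acc 5: bank0 row4 -> MISS (open row4); precharges=3
Acc 6: bank2 row1 -> MISS (open row1); precharges=3
Acc 7: bank2 row1 -> HIT
Acc 8: bank1 row1 -> MISS (open row1); precharges=4
Acc 9: bank2 row1 -> HIT
Acc 10: bank1 row1 -> HIT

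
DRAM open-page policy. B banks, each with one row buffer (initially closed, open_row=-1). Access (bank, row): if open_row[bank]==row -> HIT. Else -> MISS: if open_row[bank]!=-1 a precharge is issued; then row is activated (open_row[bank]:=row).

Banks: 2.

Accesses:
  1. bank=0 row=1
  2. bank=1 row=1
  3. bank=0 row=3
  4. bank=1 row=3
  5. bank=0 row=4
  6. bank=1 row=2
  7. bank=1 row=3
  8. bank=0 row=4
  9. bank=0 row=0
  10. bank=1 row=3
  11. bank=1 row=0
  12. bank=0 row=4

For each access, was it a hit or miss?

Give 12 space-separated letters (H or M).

Answer: M M M M M M M H M H M M

Derivation:
Acc 1: bank0 row1 -> MISS (open row1); precharges=0
Acc 2: bank1 row1 -> MISS (open row1); precharges=0
Acc 3: bank0 row3 -> MISS (open row3); precharges=1
Acc 4: bank1 row3 -> MISS (open row3); precharges=2
Acc 5: bank0 row4 -> MISS (open row4); precharges=3
Acc 6: bank1 row2 -> MISS (open row2); precharges=4
Acc 7: bank1 row3 -> MISS (open row3); precharges=5
Acc 8: bank0 row4 -> HIT
Acc 9: bank0 row0 -> MISS (open row0); precharges=6
Acc 10: bank1 row3 -> HIT
Acc 11: bank1 row0 -> MISS (open row0); precharges=7
Acc 12: bank0 row4 -> MISS (open row4); precharges=8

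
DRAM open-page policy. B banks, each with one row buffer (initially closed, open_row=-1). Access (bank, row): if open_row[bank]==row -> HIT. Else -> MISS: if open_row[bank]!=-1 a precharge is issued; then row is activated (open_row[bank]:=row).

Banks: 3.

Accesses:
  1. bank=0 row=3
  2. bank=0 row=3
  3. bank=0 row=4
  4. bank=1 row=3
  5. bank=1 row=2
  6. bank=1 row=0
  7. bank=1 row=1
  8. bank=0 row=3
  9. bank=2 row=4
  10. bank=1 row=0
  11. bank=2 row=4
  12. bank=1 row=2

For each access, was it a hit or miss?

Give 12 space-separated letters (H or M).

Acc 1: bank0 row3 -> MISS (open row3); precharges=0
Acc 2: bank0 row3 -> HIT
Acc 3: bank0 row4 -> MISS (open row4); precharges=1
Acc 4: bank1 row3 -> MISS (open row3); precharges=1
Acc 5: bank1 row2 -> MISS (open row2); precharges=2
Acc 6: bank1 row0 -> MISS (open row0); precharges=3
Acc 7: bank1 row1 -> MISS (open row1); precharges=4
Acc 8: bank0 row3 -> MISS (open row3); precharges=5
Acc 9: bank2 row4 -> MISS (open row4); precharges=5
Acc 10: bank1 row0 -> MISS (open row0); precharges=6
Acc 11: bank2 row4 -> HIT
Acc 12: bank1 row2 -> MISS (open row2); precharges=7

Answer: M H M M M M M M M M H M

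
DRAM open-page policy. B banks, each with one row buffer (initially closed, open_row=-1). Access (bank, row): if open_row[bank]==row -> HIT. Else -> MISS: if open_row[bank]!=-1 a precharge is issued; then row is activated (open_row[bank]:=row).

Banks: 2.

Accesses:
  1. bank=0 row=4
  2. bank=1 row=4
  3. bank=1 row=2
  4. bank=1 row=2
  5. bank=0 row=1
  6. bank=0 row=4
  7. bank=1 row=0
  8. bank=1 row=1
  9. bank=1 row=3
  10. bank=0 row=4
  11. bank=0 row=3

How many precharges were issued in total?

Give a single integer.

Acc 1: bank0 row4 -> MISS (open row4); precharges=0
Acc 2: bank1 row4 -> MISS (open row4); precharges=0
Acc 3: bank1 row2 -> MISS (open row2); precharges=1
Acc 4: bank1 row2 -> HIT
Acc 5: bank0 row1 -> MISS (open row1); precharges=2
Acc 6: bank0 row4 -> MISS (open row4); precharges=3
Acc 7: bank1 row0 -> MISS (open row0); precharges=4
Acc 8: bank1 row1 -> MISS (open row1); precharges=5
Acc 9: bank1 row3 -> MISS (open row3); precharges=6
Acc 10: bank0 row4 -> HIT
Acc 11: bank0 row3 -> MISS (open row3); precharges=7

Answer: 7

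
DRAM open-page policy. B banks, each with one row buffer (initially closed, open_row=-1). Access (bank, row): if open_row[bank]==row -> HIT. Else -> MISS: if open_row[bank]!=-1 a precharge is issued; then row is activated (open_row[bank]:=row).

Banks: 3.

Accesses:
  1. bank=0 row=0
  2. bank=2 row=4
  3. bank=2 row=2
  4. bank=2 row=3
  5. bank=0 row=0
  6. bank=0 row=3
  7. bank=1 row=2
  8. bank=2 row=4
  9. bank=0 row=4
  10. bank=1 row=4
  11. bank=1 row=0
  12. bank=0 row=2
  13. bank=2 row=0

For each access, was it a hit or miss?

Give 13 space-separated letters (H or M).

Acc 1: bank0 row0 -> MISS (open row0); precharges=0
Acc 2: bank2 row4 -> MISS (open row4); precharges=0
Acc 3: bank2 row2 -> MISS (open row2); precharges=1
Acc 4: bank2 row3 -> MISS (open row3); precharges=2
Acc 5: bank0 row0 -> HIT
Acc 6: bank0 row3 -> MISS (open row3); precharges=3
Acc 7: bank1 row2 -> MISS (open row2); precharges=3
Acc 8: bank2 row4 -> MISS (open row4); precharges=4
Acc 9: bank0 row4 -> MISS (open row4); precharges=5
Acc 10: bank1 row4 -> MISS (open row4); precharges=6
Acc 11: bank1 row0 -> MISS (open row0); precharges=7
Acc 12: bank0 row2 -> MISS (open row2); precharges=8
Acc 13: bank2 row0 -> MISS (open row0); precharges=9

Answer: M M M M H M M M M M M M M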